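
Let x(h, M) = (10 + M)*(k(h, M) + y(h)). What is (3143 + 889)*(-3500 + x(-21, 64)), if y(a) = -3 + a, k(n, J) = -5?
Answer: -22764672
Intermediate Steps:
x(h, M) = (-8 + h)*(10 + M) (x(h, M) = (10 + M)*(-5 + (-3 + h)) = (10 + M)*(-8 + h) = (-8 + h)*(10 + M))
(3143 + 889)*(-3500 + x(-21, 64)) = (3143 + 889)*(-3500 + (-80 - 8*64 + 10*(-21) + 64*(-21))) = 4032*(-3500 + (-80 - 512 - 210 - 1344)) = 4032*(-3500 - 2146) = 4032*(-5646) = -22764672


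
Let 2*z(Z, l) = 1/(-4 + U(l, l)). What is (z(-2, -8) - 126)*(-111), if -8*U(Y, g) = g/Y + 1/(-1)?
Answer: 111999/8 ≈ 14000.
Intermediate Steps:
U(Y, g) = 1/8 - g/(8*Y) (U(Y, g) = -(g/Y + 1/(-1))/8 = -(g/Y + 1*(-1))/8 = -(g/Y - 1)/8 = -(-1 + g/Y)/8 = 1/8 - g/(8*Y))
z(Z, l) = -1/8 (z(Z, l) = 1/(2*(-4 + (l - l)/(8*l))) = 1/(2*(-4 + (1/8)*0/l)) = 1/(2*(-4 + 0)) = (1/2)/(-4) = (1/2)*(-1/4) = -1/8)
(z(-2, -8) - 126)*(-111) = (-1/8 - 126)*(-111) = -1009/8*(-111) = 111999/8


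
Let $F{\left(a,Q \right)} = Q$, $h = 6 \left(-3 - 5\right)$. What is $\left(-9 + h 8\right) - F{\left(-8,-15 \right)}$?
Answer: $-378$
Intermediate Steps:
$h = -48$ ($h = 6 \left(-8\right) = -48$)
$\left(-9 + h 8\right) - F{\left(-8,-15 \right)} = \left(-9 - 384\right) - -15 = \left(-9 - 384\right) + 15 = -393 + 15 = -378$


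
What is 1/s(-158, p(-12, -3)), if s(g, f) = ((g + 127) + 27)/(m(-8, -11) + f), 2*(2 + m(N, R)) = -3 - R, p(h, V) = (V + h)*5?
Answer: 73/4 ≈ 18.250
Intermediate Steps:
p(h, V) = 5*V + 5*h
m(N, R) = -7/2 - R/2 (m(N, R) = -2 + (-3 - R)/2 = -2 + (-3/2 - R/2) = -7/2 - R/2)
s(g, f) = (154 + g)/(2 + f) (s(g, f) = ((g + 127) + 27)/((-7/2 - ½*(-11)) + f) = ((127 + g) + 27)/((-7/2 + 11/2) + f) = (154 + g)/(2 + f))
1/s(-158, p(-12, -3)) = 1/((154 - 158)/(2 + (5*(-3) + 5*(-12)))) = 1/(-4/(2 + (-15 - 60))) = 1/(-4/(2 - 75)) = 1/(-4/(-73)) = 1/(-1/73*(-4)) = 1/(4/73) = 73/4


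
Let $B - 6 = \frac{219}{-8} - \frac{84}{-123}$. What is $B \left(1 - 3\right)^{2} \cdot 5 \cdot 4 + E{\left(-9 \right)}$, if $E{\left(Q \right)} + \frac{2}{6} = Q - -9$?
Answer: $- \frac{203651}{123} \approx -1655.7$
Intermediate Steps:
$B = - \frac{6787}{328}$ ($B = 6 + \left(\frac{219}{-8} - \frac{84}{-123}\right) = 6 + \left(219 \left(- \frac{1}{8}\right) - - \frac{28}{41}\right) = 6 + \left(- \frac{219}{8} + \frac{28}{41}\right) = 6 - \frac{8755}{328} = - \frac{6787}{328} \approx -20.692$)
$E{\left(Q \right)} = \frac{26}{3} + Q$ ($E{\left(Q \right)} = - \frac{1}{3} + \left(Q - -9\right) = - \frac{1}{3} + \left(Q + 9\right) = - \frac{1}{3} + \left(9 + Q\right) = \frac{26}{3} + Q$)
$B \left(1 - 3\right)^{2} \cdot 5 \cdot 4 + E{\left(-9 \right)} = - \frac{6787 \left(1 - 3\right)^{2} \cdot 5 \cdot 4}{328} + \left(\frac{26}{3} - 9\right) = - \frac{6787 \left(-2\right)^{2} \cdot 5 \cdot 4}{328} - \frac{1}{3} = - \frac{6787 \cdot 4 \cdot 5 \cdot 4}{328} - \frac{1}{3} = - \frac{6787 \cdot 20 \cdot 4}{328} - \frac{1}{3} = \left(- \frac{6787}{328}\right) 80 - \frac{1}{3} = - \frac{67870}{41} - \frac{1}{3} = - \frac{203651}{123}$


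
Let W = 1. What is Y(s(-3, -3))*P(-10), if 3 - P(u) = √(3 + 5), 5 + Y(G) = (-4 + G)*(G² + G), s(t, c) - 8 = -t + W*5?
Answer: 9777 - 6518*√2 ≈ 559.16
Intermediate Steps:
s(t, c) = 13 - t (s(t, c) = 8 + (-t + 1*5) = 8 + (-t + 5) = 8 + (5 - t) = 13 - t)
Y(G) = -5 + (-4 + G)*(G + G²) (Y(G) = -5 + (-4 + G)*(G² + G) = -5 + (-4 + G)*(G + G²))
P(u) = 3 - 2*√2 (P(u) = 3 - √(3 + 5) = 3 - √8 = 3 - 2*√2)
Y(s(-3, -3))*P(-10) = (-5 + (13 - 1*(-3))³ - 4*(13 - 1*(-3)) - 3*(13 - 1*(-3))²)*(3 - 2*√2) = (-5 + (13 + 3)³ - 4*(13 + 3) - 3*(13 + 3)²)*(3 - 2*√2) = (-5 + 16³ - 4*16 - 3*16²)*(3 - 2*√2) = (-5 + 4096 - 64 - 3*256)*(3 - 2*√2) = (-5 + 4096 - 64 - 768)*(3 - 2*√2) = 3259*(3 - 2*√2) = 9777 - 6518*√2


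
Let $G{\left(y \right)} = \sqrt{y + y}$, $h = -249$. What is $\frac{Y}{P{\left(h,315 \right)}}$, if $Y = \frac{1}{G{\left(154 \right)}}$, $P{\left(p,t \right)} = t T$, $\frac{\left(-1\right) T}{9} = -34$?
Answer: $\frac{\sqrt{77}}{14844060} \approx 5.9114 \cdot 10^{-7}$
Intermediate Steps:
$T = 306$ ($T = \left(-9\right) \left(-34\right) = 306$)
$G{\left(y \right)} = \sqrt{2} \sqrt{y}$ ($G{\left(y \right)} = \sqrt{2 y} = \sqrt{2} \sqrt{y}$)
$P{\left(p,t \right)} = 306 t$ ($P{\left(p,t \right)} = t 306 = 306 t$)
$Y = \frac{\sqrt{77}}{154}$ ($Y = \frac{1}{\sqrt{2} \sqrt{154}} = \frac{1}{2 \sqrt{77}} = \frac{\sqrt{77}}{154} \approx 0.05698$)
$\frac{Y}{P{\left(h,315 \right)}} = \frac{\frac{1}{154} \sqrt{77}}{306 \cdot 315} = \frac{\frac{1}{154} \sqrt{77}}{96390} = \frac{\sqrt{77}}{154} \cdot \frac{1}{96390} = \frac{\sqrt{77}}{14844060}$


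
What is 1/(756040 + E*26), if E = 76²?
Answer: 1/906216 ≈ 1.1035e-6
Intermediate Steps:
E = 5776
1/(756040 + E*26) = 1/(756040 + 5776*26) = 1/(756040 + 150176) = 1/906216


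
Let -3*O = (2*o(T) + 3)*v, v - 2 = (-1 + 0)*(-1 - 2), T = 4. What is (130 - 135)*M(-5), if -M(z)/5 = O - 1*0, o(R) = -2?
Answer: 125/3 ≈ 41.667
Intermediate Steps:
v = 5 (v = 2 + (-1 + 0)*(-1 - 2) = 2 - 1*(-3) = 2 + 3 = 5)
O = 5/3 (O = -(2*(-2) + 3)*5/3 = -(-4 + 3)*5/3 = -(-1)*5/3 = -1/3*(-5) = 5/3 ≈ 1.6667)
M(z) = -25/3 (M(z) = -5*(5/3 - 1*0) = -5*(5/3 + 0) = -5*5/3 = -25/3)
(130 - 135)*M(-5) = (130 - 135)*(-25/3) = -5*(-25/3) = 125/3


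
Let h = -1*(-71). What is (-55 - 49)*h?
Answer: -7384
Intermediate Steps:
h = 71
(-55 - 49)*h = (-55 - 49)*71 = -104*71 = -7384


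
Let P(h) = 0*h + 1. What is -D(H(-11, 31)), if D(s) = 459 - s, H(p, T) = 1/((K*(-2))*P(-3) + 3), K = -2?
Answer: -3212/7 ≈ -458.86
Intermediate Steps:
P(h) = 1 (P(h) = 0 + 1 = 1)
H(p, T) = ⅐ (H(p, T) = 1/(-2*(-2)*1 + 3) = 1/(4*1 + 3) = 1/(4 + 3) = 1/7 = ⅐)
-D(H(-11, 31)) = -(459 - 1*⅐) = -(459 - ⅐) = -1*3212/7 = -3212/7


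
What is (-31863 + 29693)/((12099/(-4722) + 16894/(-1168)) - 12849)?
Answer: 142478480/844761231 ≈ 0.16866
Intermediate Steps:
(-31863 + 29693)/((12099/(-4722) + 16894/(-1168)) - 12849) = -2170/((12099*(-1/4722) + 16894*(-1/1168)) - 12849) = -2170/((-4033/1574 - 8447/584) - 12849) = -2170/(-7825425/459608 - 12849) = -2170/(-5913328617/459608) = -2170*(-459608/5913328617) = 142478480/844761231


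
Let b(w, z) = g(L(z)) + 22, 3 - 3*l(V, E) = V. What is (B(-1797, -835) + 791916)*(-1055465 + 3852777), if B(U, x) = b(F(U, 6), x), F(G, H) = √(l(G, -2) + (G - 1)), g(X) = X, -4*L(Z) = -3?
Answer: 2215299768640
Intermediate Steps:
L(Z) = ¾ (L(Z) = -¼*(-3) = ¾)
l(V, E) = 1 - V/3
F(G, H) = √6*√G/3 (F(G, H) = √((1 - G/3) + (G - 1)) = √((1 - G/3) + (-1 + G)) = √(2*G/3) = √6*√G/3)
b(w, z) = 91/4 (b(w, z) = ¾ + 22 = 91/4)
B(U, x) = 91/4
(B(-1797, -835) + 791916)*(-1055465 + 3852777) = (91/4 + 791916)*(-1055465 + 3852777) = (3167755/4)*2797312 = 2215299768640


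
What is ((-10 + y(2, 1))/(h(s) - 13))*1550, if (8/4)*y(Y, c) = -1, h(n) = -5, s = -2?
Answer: 5425/6 ≈ 904.17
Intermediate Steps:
y(Y, c) = -½ (y(Y, c) = (½)*(-1) = -½)
((-10 + y(2, 1))/(h(s) - 13))*1550 = ((-10 - ½)/(-5 - 13))*1550 = -21/2/(-18)*1550 = -21/2*(-1/18)*1550 = (7/12)*1550 = 5425/6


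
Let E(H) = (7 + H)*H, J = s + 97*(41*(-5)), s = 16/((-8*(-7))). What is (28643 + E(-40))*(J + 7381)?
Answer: -2622541538/7 ≈ -3.7465e+8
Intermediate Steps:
s = 2/7 (s = 16/56 = 16*(1/56) = 2/7 ≈ 0.28571)
J = -139193/7 (J = 2/7 + 97*(41*(-5)) = 2/7 + 97*(-205) = 2/7 - 19885 = -139193/7 ≈ -19885.)
E(H) = H*(7 + H)
(28643 + E(-40))*(J + 7381) = (28643 - 40*(7 - 40))*(-139193/7 + 7381) = (28643 - 40*(-33))*(-87526/7) = (28643 + 1320)*(-87526/7) = 29963*(-87526/7) = -2622541538/7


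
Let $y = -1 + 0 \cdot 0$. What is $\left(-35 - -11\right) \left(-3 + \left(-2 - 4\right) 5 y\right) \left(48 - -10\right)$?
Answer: $-37584$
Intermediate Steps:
$y = -1$ ($y = -1 + 0 = -1$)
$\left(-35 - -11\right) \left(-3 + \left(-2 - 4\right) 5 y\right) \left(48 - -10\right) = \left(-35 - -11\right) \left(-3 + \left(-2 - 4\right) 5 \left(-1\right)\right) \left(48 - -10\right) = \left(-35 + \left(-8 + 19\right)\right) \left(-3 + \left(-6\right) 5 \left(-1\right)\right) \left(48 + 10\right) = \left(-35 + 11\right) \left(-3 - -30\right) 58 = - 24 \left(-3 + 30\right) 58 = \left(-24\right) 27 \cdot 58 = \left(-648\right) 58 = -37584$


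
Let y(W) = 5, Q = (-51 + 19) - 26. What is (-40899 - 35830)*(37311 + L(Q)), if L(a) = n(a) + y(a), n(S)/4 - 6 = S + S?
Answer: -2829458604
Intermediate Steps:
n(S) = 24 + 8*S (n(S) = 24 + 4*(S + S) = 24 + 4*(2*S) = 24 + 8*S)
Q = -58 (Q = -32 - 26 = -58)
L(a) = 29 + 8*a (L(a) = (24 + 8*a) + 5 = 29 + 8*a)
(-40899 - 35830)*(37311 + L(Q)) = (-40899 - 35830)*(37311 + (29 + 8*(-58))) = -76729*(37311 + (29 - 464)) = -76729*(37311 - 435) = -76729*36876 = -2829458604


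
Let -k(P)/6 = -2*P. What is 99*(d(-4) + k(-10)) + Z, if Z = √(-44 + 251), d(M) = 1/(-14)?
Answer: -166419/14 + 3*√23 ≈ -11873.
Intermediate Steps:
d(M) = -1/14
k(P) = 12*P (k(P) = -(-12)*P = 12*P)
Z = 3*√23 (Z = √207 = 3*√23 ≈ 14.387)
99*(d(-4) + k(-10)) + Z = 99*(-1/14 + 12*(-10)) + 3*√23 = 99*(-1/14 - 120) + 3*√23 = 99*(-1681/14) + 3*√23 = -166419/14 + 3*√23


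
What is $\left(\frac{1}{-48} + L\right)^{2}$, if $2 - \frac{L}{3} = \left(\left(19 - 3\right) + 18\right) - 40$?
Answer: $\frac{1324801}{2304} \approx 575.0$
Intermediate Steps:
$L = 24$ ($L = 6 - 3 \left(\left(\left(19 - 3\right) + 18\right) - 40\right) = 6 - 3 \left(\left(16 + 18\right) - 40\right) = 6 - 3 \left(34 - 40\right) = 6 - -18 = 6 + 18 = 24$)
$\left(\frac{1}{-48} + L\right)^{2} = \left(\frac{1}{-48} + 24\right)^{2} = \left(- \frac{1}{48} + 24\right)^{2} = \left(\frac{1151}{48}\right)^{2} = \frac{1324801}{2304}$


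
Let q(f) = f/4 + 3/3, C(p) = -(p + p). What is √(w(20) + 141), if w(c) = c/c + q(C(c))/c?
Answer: √14155/10 ≈ 11.897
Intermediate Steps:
C(p) = -2*p
q(f) = 1 + f/4 (q(f) = f*(¼) + 3*(⅓) = f/4 + 1 = 1 + f/4)
w(c) = 1 + (1 - c/2)/c (w(c) = c/c + (1 + (-2*c)/4)/c = 1 + (1 - c/2)/c)
√(w(20) + 141) = √((½)*(2 + 20)/20 + 141) = √((½)*(1/20)*22 + 141) = √(11/20 + 141) = √(2831/20) = √14155/10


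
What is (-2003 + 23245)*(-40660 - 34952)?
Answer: -1606150104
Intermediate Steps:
(-2003 + 23245)*(-40660 - 34952) = 21242*(-75612) = -1606150104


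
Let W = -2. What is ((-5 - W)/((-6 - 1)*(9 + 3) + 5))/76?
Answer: 3/6004 ≈ 0.00049967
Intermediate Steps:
((-5 - W)/((-6 - 1)*(9 + 3) + 5))/76 = ((-5 - 1*(-2))/((-6 - 1)*(9 + 3) + 5))/76 = ((-5 + 2)/(-7*12 + 5))*(1/76) = (-3/(-84 + 5))*(1/76) = (-3/(-79))*(1/76) = -1/79*(-3)*(1/76) = (3/79)*(1/76) = 3/6004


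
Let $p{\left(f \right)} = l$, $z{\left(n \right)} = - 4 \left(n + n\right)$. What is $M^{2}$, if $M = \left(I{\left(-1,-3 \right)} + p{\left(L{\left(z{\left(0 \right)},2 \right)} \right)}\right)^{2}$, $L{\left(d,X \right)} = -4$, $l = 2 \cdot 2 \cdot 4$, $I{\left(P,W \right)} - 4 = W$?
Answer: $83521$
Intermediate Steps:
$z{\left(n \right)} = - 8 n$ ($z{\left(n \right)} = - 4 \cdot 2 n = - 8 n$)
$I{\left(P,W \right)} = 4 + W$
$l = 16$ ($l = 4 \cdot 4 = 16$)
$p{\left(f \right)} = 16$
$M = 289$ ($M = \left(\left(4 - 3\right) + 16\right)^{2} = \left(1 + 16\right)^{2} = 17^{2} = 289$)
$M^{2} = 289^{2} = 83521$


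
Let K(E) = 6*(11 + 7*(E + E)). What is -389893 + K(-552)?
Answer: -436195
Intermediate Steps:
K(E) = 66 + 84*E (K(E) = 6*(11 + 7*(2*E)) = 6*(11 + 14*E) = 66 + 84*E)
-389893 + K(-552) = -389893 + (66 + 84*(-552)) = -389893 + (66 - 46368) = -389893 - 46302 = -436195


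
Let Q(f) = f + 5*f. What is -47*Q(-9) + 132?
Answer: 2670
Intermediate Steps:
Q(f) = 6*f
-47*Q(-9) + 132 = -282*(-9) + 132 = -47*(-54) + 132 = 2538 + 132 = 2670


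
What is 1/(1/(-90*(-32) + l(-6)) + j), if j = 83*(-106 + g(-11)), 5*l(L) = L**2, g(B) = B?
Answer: -14436/140187991 ≈ -0.00010298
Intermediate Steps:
l(L) = L**2/5
j = -9711 (j = 83*(-106 - 11) = 83*(-117) = -9711)
1/(1/(-90*(-32) + l(-6)) + j) = 1/(1/(-90*(-32) + (1/5)*(-6)**2) - 9711) = 1/(1/(2880 + (1/5)*36) - 9711) = 1/(1/(2880 + 36/5) - 9711) = 1/(1/(14436/5) - 9711) = 1/(5/14436 - 9711) = 1/(-140187991/14436) = -14436/140187991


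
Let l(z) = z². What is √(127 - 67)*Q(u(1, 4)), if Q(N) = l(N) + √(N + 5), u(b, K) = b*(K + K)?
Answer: 2*√15*(64 + √13) ≈ 523.67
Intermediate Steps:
u(b, K) = 2*K*b (u(b, K) = b*(2*K) = 2*K*b)
Q(N) = N² + √(5 + N) (Q(N) = N² + √(N + 5) = N² + √(5 + N))
√(127 - 67)*Q(u(1, 4)) = √(127 - 67)*((2*4*1)² + √(5 + 2*4*1)) = √60*(8² + √(5 + 8)) = (2*√15)*(64 + √13) = 2*√15*(64 + √13)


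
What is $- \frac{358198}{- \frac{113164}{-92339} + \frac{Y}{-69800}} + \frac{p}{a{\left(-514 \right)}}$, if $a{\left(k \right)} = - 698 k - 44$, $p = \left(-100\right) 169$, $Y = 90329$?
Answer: $\frac{207047040539389190725}{39643240328742} \approx 5.2228 \cdot 10^{6}$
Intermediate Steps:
$p = -16900$
$a{\left(k \right)} = -44 - 698 k$
$- \frac{358198}{- \frac{113164}{-92339} + \frac{Y}{-69800}} + \frac{p}{a{\left(-514 \right)}} = - \frac{358198}{- \frac{113164}{-92339} + \frac{90329}{-69800}} - \frac{16900}{-44 - -358772} = - \frac{358198}{\left(-113164\right) \left(- \frac{1}{92339}\right) + 90329 \left(- \frac{1}{69800}\right)} - \frac{16900}{-44 + 358772} = - \frac{358198}{\frac{113164}{92339} - \frac{90329}{69800}} - \frac{16900}{358728} = - \frac{358198}{- \frac{442042331}{6445262200}} - \frac{4225}{89682} = \left(-358198\right) \left(- \frac{6445262200}{442042331}\right) - \frac{4225}{89682} = \frac{2308680029515600}{442042331} - \frac{4225}{89682} = \frac{207047040539389190725}{39643240328742}$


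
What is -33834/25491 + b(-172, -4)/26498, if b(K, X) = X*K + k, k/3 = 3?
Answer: -292922035/225153506 ≈ -1.3010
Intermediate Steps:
k = 9 (k = 3*3 = 9)
b(K, X) = 9 + K*X (b(K, X) = X*K + 9 = K*X + 9 = 9 + K*X)
-33834/25491 + b(-172, -4)/26498 = -33834/25491 + (9 - 172*(-4))/26498 = -33834*1/25491 + (9 + 688)*(1/26498) = -11278/8497 + 697*(1/26498) = -11278/8497 + 697/26498 = -292922035/225153506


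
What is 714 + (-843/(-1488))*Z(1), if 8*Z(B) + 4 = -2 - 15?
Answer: 2827251/3968 ≈ 712.51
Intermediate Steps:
Z(B) = -21/8 (Z(B) = -1/2 + (-2 - 15)/8 = -1/2 + (1/8)*(-17) = -1/2 - 17/8 = -21/8)
714 + (-843/(-1488))*Z(1) = 714 - 843/(-1488)*(-21/8) = 714 - 843*(-1/1488)*(-21/8) = 714 + (281/496)*(-21/8) = 714 - 5901/3968 = 2827251/3968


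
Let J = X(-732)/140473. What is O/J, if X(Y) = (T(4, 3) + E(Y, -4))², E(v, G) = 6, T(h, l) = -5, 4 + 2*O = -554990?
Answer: -38980836081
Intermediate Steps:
O = -277497 (O = -2 + (½)*(-554990) = -2 - 277495 = -277497)
X(Y) = 1 (X(Y) = (-5 + 6)² = 1² = 1)
J = 1/140473 ≈ 7.1188e-6
O/J = -277497/1/140473 = -277497*140473 = -38980836081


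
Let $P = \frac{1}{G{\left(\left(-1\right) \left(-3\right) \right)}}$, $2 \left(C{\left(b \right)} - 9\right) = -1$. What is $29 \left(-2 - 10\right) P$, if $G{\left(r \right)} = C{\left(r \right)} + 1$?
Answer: $- \frac{696}{19} \approx -36.632$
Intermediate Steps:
$C{\left(b \right)} = \frac{17}{2}$ ($C{\left(b \right)} = 9 + \frac{1}{2} \left(-1\right) = 9 - \frac{1}{2} = \frac{17}{2}$)
$G{\left(r \right)} = \frac{19}{2}$ ($G{\left(r \right)} = \frac{17}{2} + 1 = \frac{19}{2}$)
$P = \frac{2}{19}$ ($P = \frac{1}{\frac{19}{2}} = \frac{2}{19} \approx 0.10526$)
$29 \left(-2 - 10\right) P = 29 \left(-2 - 10\right) \frac{2}{19} = 29 \left(-12\right) \frac{2}{19} = \left(-348\right) \frac{2}{19} = - \frac{696}{19}$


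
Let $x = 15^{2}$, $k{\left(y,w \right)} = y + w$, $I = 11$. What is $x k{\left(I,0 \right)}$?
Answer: $2475$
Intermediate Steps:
$k{\left(y,w \right)} = w + y$
$x = 225$
$x k{\left(I,0 \right)} = 225 \left(0 + 11\right) = 225 \cdot 11 = 2475$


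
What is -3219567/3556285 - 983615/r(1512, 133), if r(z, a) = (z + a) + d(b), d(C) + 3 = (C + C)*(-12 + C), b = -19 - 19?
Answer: -3515536153889/19353302970 ≈ -181.65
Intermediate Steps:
b = -38
d(C) = -3 + 2*C*(-12 + C) (d(C) = -3 + (C + C)*(-12 + C) = -3 + (2*C)*(-12 + C) = -3 + 2*C*(-12 + C))
r(z, a) = 3797 + a + z (r(z, a) = (z + a) + (-3 - 24*(-38) + 2*(-38)²) = (a + z) + (-3 + 912 + 2*1444) = (a + z) + (-3 + 912 + 2888) = (a + z) + 3797 = 3797 + a + z)
-3219567/3556285 - 983615/r(1512, 133) = -3219567/3556285 - 983615/(3797 + 133 + 1512) = -3219567*1/3556285 - 983615/5442 = -3219567/3556285 - 983615*1/5442 = -3219567/3556285 - 983615/5442 = -3515536153889/19353302970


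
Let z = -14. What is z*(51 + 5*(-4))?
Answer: -434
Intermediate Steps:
z*(51 + 5*(-4)) = -14*(51 + 5*(-4)) = -14*(51 - 20) = -14*31 = -434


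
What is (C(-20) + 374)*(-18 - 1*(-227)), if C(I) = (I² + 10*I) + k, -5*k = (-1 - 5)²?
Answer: 592306/5 ≈ 1.1846e+5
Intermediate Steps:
k = -36/5 (k = -(-1 - 5)²/5 = -⅕*(-6)² = -⅕*36 = -36/5 ≈ -7.2000)
C(I) = -36/5 + I² + 10*I (C(I) = (I² + 10*I) - 36/5 = -36/5 + I² + 10*I)
(C(-20) + 374)*(-18 - 1*(-227)) = ((-36/5 + (-20)² + 10*(-20)) + 374)*(-18 - 1*(-227)) = ((-36/5 + 400 - 200) + 374)*(-18 + 227) = (964/5 + 374)*209 = (2834/5)*209 = 592306/5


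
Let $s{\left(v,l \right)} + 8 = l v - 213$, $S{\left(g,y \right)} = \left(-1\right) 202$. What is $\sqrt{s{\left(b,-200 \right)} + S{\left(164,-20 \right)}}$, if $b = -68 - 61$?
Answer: $\sqrt{25377} \approx 159.3$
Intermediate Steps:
$b = -129$
$S{\left(g,y \right)} = -202$
$s{\left(v,l \right)} = -221 + l v$ ($s{\left(v,l \right)} = -8 + \left(l v - 213\right) = -8 + \left(-213 + l v\right) = -221 + l v$)
$\sqrt{s{\left(b,-200 \right)} + S{\left(164,-20 \right)}} = \sqrt{\left(-221 - -25800\right) - 202} = \sqrt{\left(-221 + 25800\right) - 202} = \sqrt{25579 - 202} = \sqrt{25377}$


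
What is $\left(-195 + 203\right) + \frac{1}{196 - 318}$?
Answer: $\frac{975}{122} \approx 7.9918$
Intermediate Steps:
$\left(-195 + 203\right) + \frac{1}{196 - 318} = 8 + \frac{1}{-122} = 8 - \frac{1}{122} = \frac{975}{122}$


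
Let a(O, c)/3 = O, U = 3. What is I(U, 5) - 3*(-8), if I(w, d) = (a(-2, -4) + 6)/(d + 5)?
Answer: 24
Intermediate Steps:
a(O, c) = 3*O
I(w, d) = 0 (I(w, d) = (3*(-2) + 6)/(d + 5) = (-6 + 6)/(5 + d) = 0/(5 + d) = 0)
I(U, 5) - 3*(-8) = 0 - 3*(-8) = 0 + 24 = 24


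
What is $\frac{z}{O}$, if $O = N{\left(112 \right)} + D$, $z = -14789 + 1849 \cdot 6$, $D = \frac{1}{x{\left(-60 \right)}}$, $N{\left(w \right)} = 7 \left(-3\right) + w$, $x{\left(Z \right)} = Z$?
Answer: $- \frac{221700}{5459} \approx -40.612$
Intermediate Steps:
$N{\left(w \right)} = -21 + w$
$D = - \frac{1}{60}$ ($D = \frac{1}{-60} = - \frac{1}{60} \approx -0.016667$)
$z = -3695$ ($z = -14789 + 11094 = -3695$)
$O = \frac{5459}{60}$ ($O = \left(-21 + 112\right) - \frac{1}{60} = 91 - \frac{1}{60} = \frac{5459}{60} \approx 90.983$)
$\frac{z}{O} = - \frac{3695}{\frac{5459}{60}} = \left(-3695\right) \frac{60}{5459} = - \frac{221700}{5459}$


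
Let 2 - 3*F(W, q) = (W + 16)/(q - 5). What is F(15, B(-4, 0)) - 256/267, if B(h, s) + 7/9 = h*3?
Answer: 4117/14240 ≈ 0.28911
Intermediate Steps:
B(h, s) = -7/9 + 3*h (B(h, s) = -7/9 + h*3 = -7/9 + 3*h)
F(W, q) = ⅔ - (16 + W)/(3*(-5 + q)) (F(W, q) = ⅔ - (W + 16)/(3*(q - 5)) = ⅔ - (16 + W)/(3*(-5 + q)))
F(15, B(-4, 0)) - 256/267 = (-26 - 1*15 + 2*(-7/9 + 3*(-4)))/(3*(-5 + (-7/9 + 3*(-4)))) - 256/267 = (-26 - 15 + 2*(-7/9 - 12))/(3*(-5 + (-7/9 - 12))) - 256/267 = (-26 - 15 + 2*(-115/9))/(3*(-5 - 115/9)) - 1*256/267 = (-26 - 15 - 230/9)/(3*(-160/9)) - 256/267 = (⅓)*(-9/160)*(-599/9) - 256/267 = 599/480 - 256/267 = 4117/14240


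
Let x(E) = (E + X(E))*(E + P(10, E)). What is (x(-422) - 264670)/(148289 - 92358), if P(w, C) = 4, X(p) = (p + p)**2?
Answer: -297844722/55931 ≈ -5325.2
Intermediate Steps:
X(p) = 4*p**2 (X(p) = (2*p)**2 = 4*p**2)
x(E) = (4 + E)*(E + 4*E**2) (x(E) = (E + 4*E**2)*(E + 4) = (E + 4*E**2)*(4 + E) = (4 + E)*(E + 4*E**2))
(x(-422) - 264670)/(148289 - 92358) = (-422*(4 + 4*(-422)**2 + 17*(-422)) - 264670)/(148289 - 92358) = (-422*(4 + 4*178084 - 7174) - 264670)/55931 = (-422*(4 + 712336 - 7174) - 264670)*(1/55931) = (-422*705166 - 264670)*(1/55931) = (-297580052 - 264670)*(1/55931) = -297844722*1/55931 = -297844722/55931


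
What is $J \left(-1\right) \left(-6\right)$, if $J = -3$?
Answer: $-18$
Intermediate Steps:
$J \left(-1\right) \left(-6\right) = \left(-3\right) \left(-1\right) \left(-6\right) = 3 \left(-6\right) = -18$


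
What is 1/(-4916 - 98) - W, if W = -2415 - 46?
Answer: 12339453/5014 ≈ 2461.0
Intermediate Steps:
W = -2461
1/(-4916 - 98) - W = 1/(-4916 - 98) - 1*(-2461) = 1/(-5014) + 2461 = -1/5014 + 2461 = 12339453/5014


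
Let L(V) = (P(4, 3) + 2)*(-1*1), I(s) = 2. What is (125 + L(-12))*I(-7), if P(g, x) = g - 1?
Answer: 240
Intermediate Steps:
P(g, x) = -1 + g
L(V) = -5 (L(V) = ((-1 + 4) + 2)*(-1*1) = (3 + 2)*(-1) = 5*(-1) = -5)
(125 + L(-12))*I(-7) = (125 - 5)*2 = 120*2 = 240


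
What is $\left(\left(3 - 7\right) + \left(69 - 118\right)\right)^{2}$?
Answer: $2809$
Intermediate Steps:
$\left(\left(3 - 7\right) + \left(69 - 118\right)\right)^{2} = \left(\left(3 - 7\right) - 49\right)^{2} = \left(-4 - 49\right)^{2} = \left(-53\right)^{2} = 2809$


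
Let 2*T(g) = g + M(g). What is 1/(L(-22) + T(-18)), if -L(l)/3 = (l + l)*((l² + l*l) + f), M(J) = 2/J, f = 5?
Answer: 18/2311685 ≈ 7.7865e-6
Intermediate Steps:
T(g) = 1/g + g/2 (T(g) = (g + 2/g)/2 = 1/g + g/2)
L(l) = -6*l*(5 + 2*l²) (L(l) = -3*(l + l)*((l² + l*l) + 5) = -3*2*l*((l² + l²) + 5) = -3*2*l*(2*l² + 5) = -3*2*l*(5 + 2*l²) = -6*l*(5 + 2*l²))
1/(L(-22) + T(-18)) = 1/((-30*(-22) - 12*(-22)³) + (1/(-18) + (½)*(-18))) = 1/((660 - 12*(-10648)) + (-1/18 - 9)) = 1/((660 + 127776) - 163/18) = 1/(128436 - 163/18) = 1/(2311685/18) = 18/2311685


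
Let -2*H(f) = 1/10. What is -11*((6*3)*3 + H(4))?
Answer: -11869/20 ≈ -593.45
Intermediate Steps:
H(f) = -1/20 (H(f) = -½/10 = -½*⅒ = -1/20)
-11*((6*3)*3 + H(4)) = -11*((6*3)*3 - 1/20) = -11*(18*3 - 1/20) = -11*(54 - 1/20) = -11*1079/20 = -11869/20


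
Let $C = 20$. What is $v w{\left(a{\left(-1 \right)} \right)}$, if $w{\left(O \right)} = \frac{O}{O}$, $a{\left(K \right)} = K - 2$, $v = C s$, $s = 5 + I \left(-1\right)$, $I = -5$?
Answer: $200$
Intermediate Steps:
$s = 10$ ($s = 5 - -5 = 5 + 5 = 10$)
$v = 200$ ($v = 20 \cdot 10 = 200$)
$a{\left(K \right)} = -2 + K$ ($a{\left(K \right)} = K - 2 = -2 + K$)
$w{\left(O \right)} = 1$
$v w{\left(a{\left(-1 \right)} \right)} = 200 \cdot 1 = 200$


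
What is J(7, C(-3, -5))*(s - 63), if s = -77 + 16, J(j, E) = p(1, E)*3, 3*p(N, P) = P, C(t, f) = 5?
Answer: -620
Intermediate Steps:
p(N, P) = P/3
J(j, E) = E (J(j, E) = (E/3)*3 = E)
s = -61
J(7, C(-3, -5))*(s - 63) = 5*(-61 - 63) = 5*(-124) = -620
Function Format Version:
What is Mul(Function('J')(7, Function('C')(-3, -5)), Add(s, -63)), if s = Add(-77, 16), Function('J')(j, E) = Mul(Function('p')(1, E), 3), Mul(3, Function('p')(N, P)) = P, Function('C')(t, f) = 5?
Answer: -620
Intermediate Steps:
Function('p')(N, P) = Mul(Rational(1, 3), P)
Function('J')(j, E) = E (Function('J')(j, E) = Mul(Mul(Rational(1, 3), E), 3) = E)
s = -61
Mul(Function('J')(7, Function('C')(-3, -5)), Add(s, -63)) = Mul(5, Add(-61, -63)) = Mul(5, -124) = -620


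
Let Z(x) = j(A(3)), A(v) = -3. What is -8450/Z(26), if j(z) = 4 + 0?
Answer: -4225/2 ≈ -2112.5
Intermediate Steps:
j(z) = 4
Z(x) = 4
-8450/Z(26) = -8450/4 = -8450*1/4 = -4225/2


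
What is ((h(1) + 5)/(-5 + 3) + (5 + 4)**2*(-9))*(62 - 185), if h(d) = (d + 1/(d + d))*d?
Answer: 360267/4 ≈ 90067.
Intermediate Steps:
h(d) = d*(d + 1/(2*d)) (h(d) = (d + 1/(2*d))*d = d*(d + 1/(2*d)))
((h(1) + 5)/(-5 + 3) + (5 + 4)**2*(-9))*(62 - 185) = (((1/2 + 1**2) + 5)/(-5 + 3) + (5 + 4)**2*(-9))*(62 - 185) = (((1/2 + 1) + 5)/(-2) + 9**2*(-9))*(-123) = ((3/2 + 5)*(-1/2) + 81*(-9))*(-123) = ((13/2)*(-1/2) - 729)*(-123) = (-13/4 - 729)*(-123) = -2929/4*(-123) = 360267/4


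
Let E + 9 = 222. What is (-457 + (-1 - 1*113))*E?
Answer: -121623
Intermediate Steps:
E = 213 (E = -9 + 222 = 213)
(-457 + (-1 - 1*113))*E = (-457 + (-1 - 1*113))*213 = (-457 + (-1 - 113))*213 = (-457 - 114)*213 = -571*213 = -121623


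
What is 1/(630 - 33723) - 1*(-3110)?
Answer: 102919229/33093 ≈ 3110.0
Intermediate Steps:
1/(630 - 33723) - 1*(-3110) = 1/(-33093) + 3110 = -1/33093 + 3110 = 102919229/33093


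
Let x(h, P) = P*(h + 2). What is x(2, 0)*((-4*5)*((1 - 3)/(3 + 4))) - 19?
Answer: -19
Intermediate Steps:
x(h, P) = P*(2 + h)
x(2, 0)*((-4*5)*((1 - 3)/(3 + 4))) - 19 = (0*(2 + 2))*((-4*5)*((1 - 3)/(3 + 4))) - 19 = (0*4)*(-(-40)/7) - 19 = 0*(-(-40)/7) - 19 = 0*(-20*(-2/7)) - 19 = 0*(40/7) - 19 = 0 - 19 = -19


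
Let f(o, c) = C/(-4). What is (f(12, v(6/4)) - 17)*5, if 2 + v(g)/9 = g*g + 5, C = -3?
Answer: -325/4 ≈ -81.250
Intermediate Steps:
v(g) = 27 + 9*g² (v(g) = -18 + 9*(g*g + 5) = -18 + 9*(g² + 5) = -18 + 9*(5 + g²) = -18 + (45 + 9*g²) = 27 + 9*g²)
f(o, c) = ¾ (f(o, c) = -3/(-4) = -3*(-¼) = ¾)
(f(12, v(6/4)) - 17)*5 = (¾ - 17)*5 = -65/4*5 = -325/4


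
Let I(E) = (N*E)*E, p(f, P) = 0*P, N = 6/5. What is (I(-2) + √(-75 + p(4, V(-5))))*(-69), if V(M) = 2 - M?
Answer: -1656/5 - 345*I*√3 ≈ -331.2 - 597.56*I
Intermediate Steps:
N = 6/5 (N = 6*(⅕) = 6/5 ≈ 1.2000)
p(f, P) = 0
I(E) = 6*E²/5 (I(E) = (6*E/5)*E = 6*E²/5)
(I(-2) + √(-75 + p(4, V(-5))))*(-69) = ((6/5)*(-2)² + √(-75 + 0))*(-69) = ((6/5)*4 + √(-75))*(-69) = (24/5 + 5*I*√3)*(-69) = -1656/5 - 345*I*√3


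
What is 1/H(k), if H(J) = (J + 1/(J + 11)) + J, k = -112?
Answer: -101/22625 ≈ -0.0044641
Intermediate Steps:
H(J) = 1/(11 + J) + 2*J (H(J) = (J + 1/(11 + J)) + J = 1/(11 + J) + 2*J)
1/H(k) = 1/((1 + 2*(-112)**2 + 22*(-112))/(11 - 112)) = 1/((1 + 2*12544 - 2464)/(-101)) = 1/(-(1 + 25088 - 2464)/101) = 1/(-1/101*22625) = 1/(-22625/101) = -101/22625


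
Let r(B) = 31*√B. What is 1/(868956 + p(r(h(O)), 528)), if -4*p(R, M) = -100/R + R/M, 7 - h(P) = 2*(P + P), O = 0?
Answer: 26073962807574528/22657126425416608831439 - 3016491456*√7/22657126425416608831439 ≈ 1.1508e-6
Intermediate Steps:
h(P) = 7 - 4*P (h(P) = 7 - 2*(P + P) = 7 - 2*2*P = 7 - 4*P)
p(R, M) = 25/R - R/(4*M) (p(R, M) = -(-100/R + R/M)/4 = 25/R - R/(4*M))
1/(868956 + p(r(h(O)), 528)) = 1/(868956 + (25/((31*√(7 - 4*0))) - ¼*31*√(7 - 4*0)/528)) = 1/(868956 + (25/((31*√(7 + 0))) - ¼*31*√(7 + 0)*1/528)) = 1/(868956 + (25/((31*√7)) - ¼*31*√7*1/528)) = 1/(868956 + (25*(√7/217) - 31*√7/2112)) = 1/(868956 + (25*√7/217 - 31*√7/2112)) = 1/(868956 + 46073*√7/458304)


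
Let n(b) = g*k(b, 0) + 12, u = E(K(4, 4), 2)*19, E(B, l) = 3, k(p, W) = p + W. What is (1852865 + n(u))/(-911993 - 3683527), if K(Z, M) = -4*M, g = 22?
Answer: -1854131/4595520 ≈ -0.40346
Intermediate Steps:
k(p, W) = W + p
u = 57 (u = 3*19 = 57)
n(b) = 12 + 22*b (n(b) = 22*(0 + b) + 12 = 22*b + 12 = 12 + 22*b)
(1852865 + n(u))/(-911993 - 3683527) = (1852865 + (12 + 22*57))/(-911993 - 3683527) = (1852865 + (12 + 1254))/(-4595520) = (1852865 + 1266)*(-1/4595520) = 1854131*(-1/4595520) = -1854131/4595520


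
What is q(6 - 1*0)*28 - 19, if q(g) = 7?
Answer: 177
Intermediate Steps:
q(6 - 1*0)*28 - 19 = 7*28 - 19 = 196 - 19 = 177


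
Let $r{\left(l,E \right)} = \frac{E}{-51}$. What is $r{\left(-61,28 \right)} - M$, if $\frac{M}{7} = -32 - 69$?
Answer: $\frac{36029}{51} \approx 706.45$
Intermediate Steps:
$r{\left(l,E \right)} = - \frac{E}{51}$ ($r{\left(l,E \right)} = E \left(- \frac{1}{51}\right) = - \frac{E}{51}$)
$M = -707$ ($M = 7 \left(-32 - 69\right) = 7 \left(-101\right) = -707$)
$r{\left(-61,28 \right)} - M = \left(- \frac{1}{51}\right) 28 - -707 = - \frac{28}{51} + 707 = \frac{36029}{51}$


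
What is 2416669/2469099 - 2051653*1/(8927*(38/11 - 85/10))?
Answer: 12648980690703/271846976867 ≈ 46.530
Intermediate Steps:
2416669/2469099 - 2051653*1/(8927*(38/11 - 85/10)) = 2416669*(1/2469099) - 2051653*1/(8927*(38*(1/11) - 85*⅒)) = 2416669/2469099 - 2051653*1/(8927*(38/11 - 17/2)) = 2416669/2469099 - 2051653/(-79*(-111/22)*(-113)) = 2416669/2469099 - 2051653/((8769/22)*(-113)) = 2416669/2469099 - 2051653/(-990897/22) = 2416669/2469099 - 2051653*(-22/990897) = 2416669/2469099 + 45136366/990897 = 12648980690703/271846976867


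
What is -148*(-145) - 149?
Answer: 21311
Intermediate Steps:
-148*(-145) - 149 = 21460 - 149 = 21311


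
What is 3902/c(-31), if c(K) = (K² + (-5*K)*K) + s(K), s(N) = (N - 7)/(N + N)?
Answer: -120962/119145 ≈ -1.0153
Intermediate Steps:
s(N) = (-7 + N)/(2*N) (s(N) = (-7 + N)/((2*N)) = (-7 + N)*(1/(2*N)) = (-7 + N)/(2*N))
c(K) = -4*K² + (-7 + K)/(2*K) (c(K) = (K² + (-5*K)*K) + (-7 + K)/(2*K) = (K² - 5*K²) + (-7 + K)/(2*K) = -4*K² + (-7 + K)/(2*K))
3902/c(-31) = 3902/(((½)*(-7 - 31 - 8*(-31)³)/(-31))) = 3902/(((½)*(-1/31)*(-7 - 31 - 8*(-29791)))) = 3902/(((½)*(-1/31)*(-7 - 31 + 238328))) = 3902/(((½)*(-1/31)*238290)) = 3902/(-119145/31) = 3902*(-31/119145) = -120962/119145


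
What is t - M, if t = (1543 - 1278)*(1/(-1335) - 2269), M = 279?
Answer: -160617641/267 ≈ -6.0156e+5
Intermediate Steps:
t = -160543148/267 (t = 265*(-1/1335 - 2269) = 265*(-3029116/1335) = -160543148/267 ≈ -6.0129e+5)
t - M = -160543148/267 - 1*279 = -160543148/267 - 279 = -160617641/267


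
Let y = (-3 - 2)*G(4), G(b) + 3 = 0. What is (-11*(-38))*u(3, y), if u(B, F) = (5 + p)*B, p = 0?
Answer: 6270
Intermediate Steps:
G(b) = -3 (G(b) = -3 + 0 = -3)
y = 15 (y = (-3 - 2)*(-3) = -5*(-3) = 15)
u(B, F) = 5*B (u(B, F) = (5 + 0)*B = 5*B)
(-11*(-38))*u(3, y) = (-11*(-38))*(5*3) = 418*15 = 6270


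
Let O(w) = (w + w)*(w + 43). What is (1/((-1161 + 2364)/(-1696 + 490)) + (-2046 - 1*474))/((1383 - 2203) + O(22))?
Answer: -9911/8020 ≈ -1.2358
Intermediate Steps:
O(w) = 2*w*(43 + w) (O(w) = (2*w)*(43 + w) = 2*w*(43 + w))
(1/((-1161 + 2364)/(-1696 + 490)) + (-2046 - 1*474))/((1383 - 2203) + O(22)) = (1/((-1161 + 2364)/(-1696 + 490)) + (-2046 - 1*474))/((1383 - 2203) + 2*22*(43 + 22)) = (1/(1203/(-1206)) + (-2046 - 474))/(-820 + 2*22*65) = (1/(1203*(-1/1206)) - 2520)/(-820 + 2860) = (1/(-401/402) - 2520)/2040 = (-402/401 - 2520)*(1/2040) = -1010922/401*1/2040 = -9911/8020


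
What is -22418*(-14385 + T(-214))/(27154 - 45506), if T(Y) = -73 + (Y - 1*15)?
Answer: -164626583/9176 ≈ -17941.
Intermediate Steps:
T(Y) = -88 + Y (T(Y) = -73 + (Y - 15) = -73 + (-15 + Y) = -88 + Y)
-22418*(-14385 + T(-214))/(27154 - 45506) = -22418*(-14385 + (-88 - 214))/(27154 - 45506) = -22418/((-18352/(-14385 - 302))) = -22418/((-18352/(-14687))) = -22418/((-18352*(-1/14687))) = -22418/18352/14687 = -22418*14687/18352 = -164626583/9176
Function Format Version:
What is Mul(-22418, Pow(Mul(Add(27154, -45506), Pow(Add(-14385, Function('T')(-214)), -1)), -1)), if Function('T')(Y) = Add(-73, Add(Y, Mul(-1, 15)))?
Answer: Rational(-164626583, 9176) ≈ -17941.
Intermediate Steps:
Function('T')(Y) = Add(-88, Y) (Function('T')(Y) = Add(-73, Add(Y, -15)) = Add(-73, Add(-15, Y)) = Add(-88, Y))
Mul(-22418, Pow(Mul(Add(27154, -45506), Pow(Add(-14385, Function('T')(-214)), -1)), -1)) = Mul(-22418, Pow(Mul(Add(27154, -45506), Pow(Add(-14385, Add(-88, -214)), -1)), -1)) = Mul(-22418, Pow(Mul(-18352, Pow(Add(-14385, -302), -1)), -1)) = Mul(-22418, Pow(Mul(-18352, Pow(-14687, -1)), -1)) = Mul(-22418, Pow(Mul(-18352, Rational(-1, 14687)), -1)) = Mul(-22418, Pow(Rational(18352, 14687), -1)) = Mul(-22418, Rational(14687, 18352)) = Rational(-164626583, 9176)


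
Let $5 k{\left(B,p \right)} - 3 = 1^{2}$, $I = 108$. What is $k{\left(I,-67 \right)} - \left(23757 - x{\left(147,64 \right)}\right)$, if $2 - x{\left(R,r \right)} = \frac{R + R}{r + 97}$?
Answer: $- \frac{2731943}{115} \approx -23756.0$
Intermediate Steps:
$x{\left(R,r \right)} = 2 - \frac{2 R}{97 + r}$ ($x{\left(R,r \right)} = 2 - \frac{R + R}{r + 97} = 2 - \frac{2 R}{97 + r}$)
$k{\left(B,p \right)} = \frac{4}{5}$ ($k{\left(B,p \right)} = \frac{3}{5} + \frac{1^{2}}{5} = \frac{3}{5} + \frac{1}{5} \cdot 1 = \frac{3}{5} + \frac{1}{5} = \frac{4}{5}$)
$k{\left(I,-67 \right)} - \left(23757 - x{\left(147,64 \right)}\right) = \frac{4}{5} - \left(23757 - \frac{2 \left(97 + 64 - 147\right)}{97 + 64}\right) = \frac{4}{5} - \left(23757 - \frac{2 \left(97 + 64 - 147\right)}{161}\right) = \frac{4}{5} - \left(23757 - 2 \cdot \frac{1}{161} \cdot 14\right) = \frac{4}{5} - \left(23757 - \frac{4}{23}\right) = \frac{4}{5} - \frac{546407}{23} = - \frac{2731943}{115}$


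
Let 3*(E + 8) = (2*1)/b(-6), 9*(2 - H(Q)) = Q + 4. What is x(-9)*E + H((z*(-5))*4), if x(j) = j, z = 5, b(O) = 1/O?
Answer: 362/3 ≈ 120.67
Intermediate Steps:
H(Q) = 14/9 - Q/9 (H(Q) = 2 - (Q + 4)/9 = 2 - (4 + Q)/9 = 2 + (-4/9 - Q/9) = 14/9 - Q/9)
E = -12 (E = -8 + ((2*1)/(1/(-6)))/3 = -8 + (2/(-⅙))/3 = -8 + (2*(-6))/3 = -8 + (⅓)*(-12) = -8 - 4 = -12)
x(-9)*E + H((z*(-5))*4) = -9*(-12) + (14/9 - 5*(-5)*4/9) = 108 + (14/9 - (-25)*4/9) = 108 + (14/9 - ⅑*(-100)) = 108 + (14/9 + 100/9) = 108 + 38/3 = 362/3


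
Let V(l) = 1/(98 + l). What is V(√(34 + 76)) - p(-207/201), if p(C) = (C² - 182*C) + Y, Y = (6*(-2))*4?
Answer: -2993594264/21309283 - √110/9494 ≈ -140.48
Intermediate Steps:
Y = -48 (Y = -12*4 = -48)
p(C) = -48 + C² - 182*C (p(C) = (C² - 182*C) - 48 = -48 + C² - 182*C)
V(√(34 + 76)) - p(-207/201) = 1/(98 + √(34 + 76)) - (-48 + (-207/201)² - (-37674)/201) = 1/(98 + √110) - (-48 + (-207*1/201)² - (-37674)/201) = 1/(98 + √110) - (-48 + (-69/67)² - 182*(-69/67)) = 1/(98 + √110) - (-48 + 4761/4489 + 12558/67) = 1/(98 + √110) - 1*630675/4489 = 1/(98 + √110) - 630675/4489 = -630675/4489 + 1/(98 + √110)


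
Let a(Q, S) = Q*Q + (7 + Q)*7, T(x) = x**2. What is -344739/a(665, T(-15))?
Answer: -344739/446929 ≈ -0.77135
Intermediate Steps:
a(Q, S) = 49 + Q**2 + 7*Q (a(Q, S) = Q**2 + (49 + 7*Q) = 49 + Q**2 + 7*Q)
-344739/a(665, T(-15)) = -344739/(49 + 665**2 + 7*665) = -344739/(49 + 442225 + 4655) = -344739/446929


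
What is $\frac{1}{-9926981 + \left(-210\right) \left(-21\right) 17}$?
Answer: $- \frac{1}{9852011} \approx -1.015 \cdot 10^{-7}$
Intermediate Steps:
$\frac{1}{-9926981 + \left(-210\right) \left(-21\right) 17} = \frac{1}{-9926981 + 4410 \cdot 17} = \frac{1}{-9926981 + 74970} = \frac{1}{-9852011} = - \frac{1}{9852011}$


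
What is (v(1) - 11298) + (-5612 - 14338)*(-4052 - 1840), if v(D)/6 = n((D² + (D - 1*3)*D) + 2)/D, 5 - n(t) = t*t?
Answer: 117534126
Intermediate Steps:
n(t) = 5 - t² (n(t) = 5 - t*t = 5 - t²)
v(D) = 6*(5 - (2 + D² + D*(-3 + D))²)/D (v(D) = 6*((5 - ((D² + (D - 1*3)*D) + 2)²)/D) = 6*((5 - ((D² + (D - 3)*D) + 2)²)/D) = 6*((5 - ((D² + (-3 + D)*D) + 2)²)/D) = 6*((5 - ((D² + D*(-3 + D)) + 2)²)/D) = 6*((5 - (2 + D² + D*(-3 + D))²)/D) = 6*(5 - (2 + D² + D*(-3 + D))²)/D)
(v(1) - 11298) + (-5612 - 14338)*(-4052 - 1840) = (6*(5 - (2 - 3*1 + 2*1²)²)/1 - 11298) + (-5612 - 14338)*(-4052 - 1840) = (6*1*(5 - (2 - 3 + 2*1)²) - 11298) - 19950*(-5892) = (6*1*(5 - (2 - 3 + 2)²) - 11298) + 117545400 = (6*1*(5 - 1*1²) - 11298) + 117545400 = (6*1*(5 - 1*1) - 11298) + 117545400 = (6*1*(5 - 1) - 11298) + 117545400 = (6*1*4 - 11298) + 117545400 = (24 - 11298) + 117545400 = -11274 + 117545400 = 117534126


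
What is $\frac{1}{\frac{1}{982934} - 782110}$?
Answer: $- \frac{982934}{768762510739} \approx -1.2786 \cdot 10^{-6}$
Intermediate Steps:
$\frac{1}{\frac{1}{982934} - 782110} = \frac{1}{- \frac{768762510739}{982934}} = - \frac{982934}{768762510739}$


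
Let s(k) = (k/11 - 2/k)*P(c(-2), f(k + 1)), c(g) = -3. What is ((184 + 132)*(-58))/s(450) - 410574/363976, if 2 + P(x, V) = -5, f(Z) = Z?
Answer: 279649031181/4447240756 ≈ 62.881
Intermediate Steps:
P(x, V) = -7 (P(x, V) = -2 - 5 = -7)
s(k) = 14/k - 7*k/11 (s(k) = (k/11 - 2/k)*(-7) = (-2/k + k/11)*(-7) = 14/k - 7*k/11)
((184 + 132)*(-58))/s(450) - 410574/363976 = ((184 + 132)*(-58))/(14/450 - 7/11*450) - 410574/363976 = (316*(-58))/(14*(1/450) - 3150/11) - 410574*1/363976 = -18328/(7/225 - 3150/11) - 205287/181988 = -18328/(-708673/2475) - 205287/181988 = -18328*(-2475/708673) - 205287/181988 = 1564200/24437 - 205287/181988 = 279649031181/4447240756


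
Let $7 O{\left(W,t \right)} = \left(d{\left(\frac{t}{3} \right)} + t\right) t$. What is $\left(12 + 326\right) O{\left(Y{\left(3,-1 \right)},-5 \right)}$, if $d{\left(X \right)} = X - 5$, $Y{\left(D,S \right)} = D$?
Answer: $\frac{8450}{3} \approx 2816.7$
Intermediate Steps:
$d{\left(X \right)} = -5 + X$
$O{\left(W,t \right)} = \frac{t \left(-5 + \frac{4 t}{3}\right)}{7}$ ($O{\left(W,t \right)} = \frac{\left(\left(-5 + \frac{t}{3}\right) + t\right) t}{7} = \frac{\left(-5 + \frac{4 t}{3}\right) t}{7} = \frac{t \left(-5 + \frac{4 t}{3}\right)}{7}$)
$\left(12 + 326\right) O{\left(Y{\left(3,-1 \right)},-5 \right)} = \left(12 + 326\right) \frac{1}{21} \left(-5\right) \left(-15 + 4 \left(-5\right)\right) = 338 \cdot \frac{1}{21} \left(-5\right) \left(-15 - 20\right) = 338 \cdot \frac{1}{21} \left(-5\right) \left(-35\right) = 338 \cdot \frac{25}{3} = \frac{8450}{3}$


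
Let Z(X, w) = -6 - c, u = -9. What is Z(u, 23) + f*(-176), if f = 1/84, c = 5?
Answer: -275/21 ≈ -13.095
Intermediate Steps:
f = 1/84 ≈ 0.011905
Z(X, w) = -11 (Z(X, w) = -6 - 1*5 = -6 - 5 = -11)
Z(u, 23) + f*(-176) = -11 + (1/84)*(-176) = -11 - 44/21 = -275/21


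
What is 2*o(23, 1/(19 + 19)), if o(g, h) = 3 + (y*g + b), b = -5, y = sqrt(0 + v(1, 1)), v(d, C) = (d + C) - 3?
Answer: -4 + 46*I ≈ -4.0 + 46.0*I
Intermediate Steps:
v(d, C) = -3 + C + d (v(d, C) = (C + d) - 3 = -3 + C + d)
y = I (y = sqrt(0 + (-3 + 1 + 1)) = sqrt(0 - 1) = sqrt(-1) = I ≈ 1.0*I)
o(g, h) = -2 + I*g (o(g, h) = 3 + (I*g - 5) = 3 + (-5 + I*g) = -2 + I*g)
2*o(23, 1/(19 + 19)) = 2*(-2 + I*23) = 2*(-2 + 23*I) = -4 + 46*I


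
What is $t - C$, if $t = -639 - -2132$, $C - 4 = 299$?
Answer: $1190$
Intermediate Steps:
$C = 303$ ($C = 4 + 299 = 303$)
$t = 1493$ ($t = -639 + 2132 = 1493$)
$t - C = 1493 - 303 = 1190$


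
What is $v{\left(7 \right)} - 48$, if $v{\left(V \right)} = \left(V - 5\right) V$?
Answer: $-34$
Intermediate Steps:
$v{\left(V \right)} = V \left(-5 + V\right)$ ($v{\left(V \right)} = \left(-5 + V\right) V = V \left(-5 + V\right)$)
$v{\left(7 \right)} - 48 = 7 \left(-5 + 7\right) - 48 = 7 \cdot 2 - 48 = 14 - 48 = -34$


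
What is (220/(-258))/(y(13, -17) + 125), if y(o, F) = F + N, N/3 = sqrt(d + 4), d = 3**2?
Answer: -440/55169 + 110*sqrt(13)/496521 ≈ -0.0071767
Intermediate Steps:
d = 9
N = 3*sqrt(13) (N = 3*sqrt(9 + 4) = 3*sqrt(13) ≈ 10.817)
y(o, F) = F + 3*sqrt(13)
(220/(-258))/(y(13, -17) + 125) = (220/(-258))/((-17 + 3*sqrt(13)) + 125) = (220*(-1/258))/(108 + 3*sqrt(13)) = -110/129/(108 + 3*sqrt(13)) = -110/(129*(108 + 3*sqrt(13)))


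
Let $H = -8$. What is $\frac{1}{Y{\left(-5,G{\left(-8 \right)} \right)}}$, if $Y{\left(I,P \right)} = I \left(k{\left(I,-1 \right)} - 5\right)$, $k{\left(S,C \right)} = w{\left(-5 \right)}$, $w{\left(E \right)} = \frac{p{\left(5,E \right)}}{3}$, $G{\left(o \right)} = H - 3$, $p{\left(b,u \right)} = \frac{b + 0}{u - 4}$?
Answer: $\frac{27}{700} \approx 0.038571$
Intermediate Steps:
$p{\left(b,u \right)} = \frac{b}{-4 + u}$
$G{\left(o \right)} = -11$ ($G{\left(o \right)} = -8 - 3 = -11$)
$w{\left(E \right)} = \frac{5}{3 \left(-4 + E\right)}$ ($w{\left(E \right)} = \frac{5 \frac{1}{-4 + E}}{3} = \frac{5}{-4 + E} \frac{1}{3} = \frac{5}{3 \left(-4 + E\right)}$)
$k{\left(S,C \right)} = - \frac{5}{27}$ ($k{\left(S,C \right)} = \frac{5}{3 \left(-4 - 5\right)} = \frac{5}{3 \left(-9\right)} = \frac{5}{3} \left(- \frac{1}{9}\right) = - \frac{5}{27}$)
$Y{\left(I,P \right)} = - \frac{140 I}{27}$ ($Y{\left(I,P \right)} = I \left(- \frac{5}{27} - 5\right) = I \left(- \frac{140}{27}\right) = - \frac{140 I}{27}$)
$\frac{1}{Y{\left(-5,G{\left(-8 \right)} \right)}} = \frac{1}{\left(- \frac{140}{27}\right) \left(-5\right)} = \frac{1}{\frac{700}{27}} = \frac{27}{700}$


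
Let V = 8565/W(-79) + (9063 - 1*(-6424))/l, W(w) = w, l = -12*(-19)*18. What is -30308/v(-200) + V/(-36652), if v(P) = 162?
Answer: -6669434509403/35649494496 ≈ -187.08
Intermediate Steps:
l = 4104 (l = 228*18 = 4104)
V = -33927287/324216 (V = 8565/(-79) + (9063 - 1*(-6424))/4104 = 8565*(-1/79) + (9063 + 6424)*(1/4104) = -8565/79 + 15487*(1/4104) = -8565/79 + 15487/4104 = -33927287/324216 ≈ -104.64)
-30308/v(-200) + V/(-36652) = -30308/162 - 33927287/324216/(-36652) = -30308*1/162 - 33927287/324216*(-1/36652) = -15154/81 + 33927287/11883164832 = -6669434509403/35649494496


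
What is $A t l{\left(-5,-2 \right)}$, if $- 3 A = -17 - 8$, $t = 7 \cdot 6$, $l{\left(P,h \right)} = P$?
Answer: $-1750$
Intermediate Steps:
$t = 42$
$A = \frac{25}{3}$ ($A = - \frac{-17 - 8}{3} = \left(- \frac{1}{3}\right) \left(-25\right) = \frac{25}{3} \approx 8.3333$)
$A t l{\left(-5,-2 \right)} = \frac{25}{3} \cdot 42 \left(-5\right) = 350 \left(-5\right) = -1750$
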